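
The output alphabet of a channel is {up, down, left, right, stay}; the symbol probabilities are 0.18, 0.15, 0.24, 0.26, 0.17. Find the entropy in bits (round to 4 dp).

H = −Σ pᵢ log₂ pᵢ.
−0.18·log₂(0.18) = 0.4453
−0.15·log₂(0.15) = 0.4105
−0.24·log₂(0.24) = 0.4941
−0.26·log₂(0.26) = 0.5053
−0.17·log₂(0.17) = 0.4346
Sum ≈ 2.2899 → 2.2899 bits.

2.2899 bits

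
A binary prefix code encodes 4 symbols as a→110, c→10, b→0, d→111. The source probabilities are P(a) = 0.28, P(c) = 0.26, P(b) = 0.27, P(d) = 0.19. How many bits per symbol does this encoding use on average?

2.2 bits/symbol

L̄ = Σ pᵢ·ℓᵢ = 0.28·3 + 0.26·2 + 0.27·1 + 0.19·3 = 2.2 bits/symbol.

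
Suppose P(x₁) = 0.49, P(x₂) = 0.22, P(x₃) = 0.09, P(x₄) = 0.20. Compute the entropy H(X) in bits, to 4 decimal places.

H = −Σ pᵢ log₂ pᵢ.
−0.49·log₂(0.49) = 0.5043
−0.22·log₂(0.22) = 0.4806
−0.09·log₂(0.09) = 0.3127
−0.20·log₂(0.20) = 0.4644
Sum ≈ 1.7619 → 1.7619 bits.

1.7619 bits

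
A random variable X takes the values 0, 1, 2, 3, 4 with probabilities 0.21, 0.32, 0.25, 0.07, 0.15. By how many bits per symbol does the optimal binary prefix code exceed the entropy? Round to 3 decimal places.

Entropy H = −Σ p log₂ p ≈ 2.1780 bits.
Huffman merges: 7/100+3/20→11/50; 21/100+11/50→43/100; 1/4+8/25→57/100; 43/100+57/100→1. L = 111/50 ≈ 2.2200.
L − H = 2.2200 − 2.1780 = 0.042 bits.

0.042 bits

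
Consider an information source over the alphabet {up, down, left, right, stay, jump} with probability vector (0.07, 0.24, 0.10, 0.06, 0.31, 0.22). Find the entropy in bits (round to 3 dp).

H = −Σ pᵢ log₂ pᵢ.
−0.07·log₂(0.07) = 0.2686
−0.24·log₂(0.24) = 0.4941
−0.10·log₂(0.10) = 0.3322
−0.06·log₂(0.06) = 0.2435
−0.31·log₂(0.31) = 0.5238
−0.22·log₂(0.22) = 0.4806
Sum ≈ 2.3428 → 2.343 bits.

2.343 bits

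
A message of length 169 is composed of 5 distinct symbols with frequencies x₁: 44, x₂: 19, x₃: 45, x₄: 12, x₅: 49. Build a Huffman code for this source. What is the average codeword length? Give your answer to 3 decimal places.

Probabilities are the counts divided by 169.
Repeatedly combine the two least-probable nodes; the expected code length is the sum of the merged weights.
merge 12/169 + 19/169 → 31/169
merge 31/169 + 44/169 → 75/169
merge 45/169 + 49/169 → 94/169
merge 75/169 + 94/169 → 1
L = 31/169 + 75/169 + 94/169 + 1 = 369/169 ≈ 2.183 bits/symbol.

2.183 bits/symbol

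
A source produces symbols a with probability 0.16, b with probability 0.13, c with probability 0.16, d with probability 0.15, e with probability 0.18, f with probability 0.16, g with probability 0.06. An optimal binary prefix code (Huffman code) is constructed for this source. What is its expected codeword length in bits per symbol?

2.82 bits/symbol

Repeatedly combine the two least-probable nodes; the expected code length is the sum of the merged weights.
merge 3/50 + 13/100 → 19/100
merge 3/20 + 4/25 → 31/100
merge 4/25 + 4/25 → 8/25
merge 9/50 + 19/100 → 37/100
merge 31/100 + 8/25 → 63/100
merge 37/100 + 63/100 → 1
L = 19/100 + 31/100 + 8/25 + 37/100 + 63/100 + 1 = 141/50 = 2.82 bits/symbol.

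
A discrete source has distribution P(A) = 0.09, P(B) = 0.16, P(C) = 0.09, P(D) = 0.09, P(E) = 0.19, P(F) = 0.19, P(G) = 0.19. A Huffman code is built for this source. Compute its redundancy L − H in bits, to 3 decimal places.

Entropy H = −Σ p log₂ p ≈ 2.7267 bits.
Huffman merges: 9/100+9/100→9/50; 9/100+4/25→1/4; 9/50+19/100→37/100; 19/100+19/100→19/50; 1/4+37/100→31/50; 19/50+31/50→1. L = 14/5 ≈ 2.8000.
L − H = 2.8000 − 2.7267 = 0.073 bits.

0.073 bits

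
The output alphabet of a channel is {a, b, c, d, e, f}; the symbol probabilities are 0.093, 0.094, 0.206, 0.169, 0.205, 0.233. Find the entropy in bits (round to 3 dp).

2.501 bits

H = −Σ pᵢ log₂ pᵢ.
−0.093·log₂(0.093) = 0.3187
−0.094·log₂(0.094) = 0.3207
−0.206·log₂(0.206) = 0.4695
−0.169·log₂(0.169) = 0.4335
−0.205·log₂(0.205) = 0.4687
−0.233·log₂(0.233) = 0.4897
Sum ≈ 2.5007 → 2.501 bits.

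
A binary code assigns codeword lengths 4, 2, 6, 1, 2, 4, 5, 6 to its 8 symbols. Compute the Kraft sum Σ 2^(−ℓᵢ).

1.1875

With common denominator 2^6 = 64: Σ 2^(−ℓᵢ) = 4/64 + 16/64 + 1/64 + 32/64 + 16/64 + 4/64 + 2/64 + 1/64 = 76/64 = 1.1875.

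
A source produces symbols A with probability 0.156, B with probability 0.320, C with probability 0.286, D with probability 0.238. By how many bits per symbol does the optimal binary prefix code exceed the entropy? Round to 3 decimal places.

Entropy H = −Σ p log₂ p ≈ 1.9536 bits.
Huffman merges: 39/250+119/500→197/500; 143/500+8/25→303/500; 197/500+303/500→1. L = 2 ≈ 2.0000.
L − H = 2.0000 − 1.9536 = 0.046 bits.

0.046 bits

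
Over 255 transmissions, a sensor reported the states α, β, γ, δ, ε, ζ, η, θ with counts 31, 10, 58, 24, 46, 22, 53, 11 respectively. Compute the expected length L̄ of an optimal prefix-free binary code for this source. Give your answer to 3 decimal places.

Probabilities are the counts divided by 255.
Repeatedly combine the two least-probable nodes; the expected code length is the sum of the merged weights.
merge 2/51 + 11/255 → 7/85
merge 7/85 + 22/255 → 43/255
merge 8/85 + 31/255 → 11/51
merge 43/255 + 46/255 → 89/255
merge 53/255 + 11/51 → 36/85
merge 58/255 + 89/255 → 49/85
merge 36/85 + 49/85 → 1
L = 7/85 + 43/255 + 11/51 + 89/255 + 36/85 + 49/85 + 1 = 718/255 ≈ 2.816 bits/symbol.

2.816 bits/symbol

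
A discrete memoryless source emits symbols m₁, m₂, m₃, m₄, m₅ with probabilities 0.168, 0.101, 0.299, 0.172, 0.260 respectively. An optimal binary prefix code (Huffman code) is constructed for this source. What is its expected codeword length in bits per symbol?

2.269 bits/symbol

Repeatedly combine the two least-probable nodes; the expected code length is the sum of the merged weights.
merge 101/1000 + 21/125 → 269/1000
merge 43/250 + 13/50 → 54/125
merge 269/1000 + 299/1000 → 71/125
merge 54/125 + 71/125 → 1
L = 269/1000 + 54/125 + 71/125 + 1 = 2269/1000 = 2.269 bits/symbol.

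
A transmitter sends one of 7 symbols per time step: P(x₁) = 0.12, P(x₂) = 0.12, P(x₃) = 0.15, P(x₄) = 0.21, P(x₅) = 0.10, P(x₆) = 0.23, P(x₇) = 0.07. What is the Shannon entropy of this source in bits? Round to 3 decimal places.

H = −Σ pᵢ log₂ pᵢ.
−0.12·log₂(0.12) = 0.3671
−0.12·log₂(0.12) = 0.3671
−0.15·log₂(0.15) = 0.4105
−0.21·log₂(0.21) = 0.4728
−0.10·log₂(0.10) = 0.3322
−0.23·log₂(0.23) = 0.4877
−0.07·log₂(0.07) = 0.2686
Sum ≈ 2.7059 → 2.706 bits.

2.706 bits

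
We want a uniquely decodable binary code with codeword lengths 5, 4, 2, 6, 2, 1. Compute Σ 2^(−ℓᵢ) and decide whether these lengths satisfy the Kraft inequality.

With common denominator 2^6 = 64: Σ 2^(−ℓᵢ) = 2/64 + 4/64 + 16/64 + 1/64 + 16/64 + 32/64 = 71/64 = 1.109375.
Kraft's inequality requires Σ ≤ 1; here Σ = 1.109375 > 1, so no such prefix code exists.

1.109375; no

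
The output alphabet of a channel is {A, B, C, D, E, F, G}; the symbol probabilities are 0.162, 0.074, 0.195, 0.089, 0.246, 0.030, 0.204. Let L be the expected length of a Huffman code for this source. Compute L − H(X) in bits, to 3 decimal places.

Entropy H = −Σ p log₂ p ≈ 2.5912 bits.
Huffman merges: 3/100+37/500→13/125; 89/1000+13/125→193/1000; 81/500+193/1000→71/200; 39/200+51/250→399/1000; 123/500+71/200→601/1000; 399/1000+601/1000→1. L = 663/250 ≈ 2.6520.
L − H = 2.6520 − 2.5912 = 0.061 bits.

0.061 bits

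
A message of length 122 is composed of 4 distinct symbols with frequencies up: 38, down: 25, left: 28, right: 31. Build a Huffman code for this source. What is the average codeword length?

Probabilities are the counts divided by 122.
Repeatedly combine the two least-probable nodes; the expected code length is the sum of the merged weights.
merge 25/122 + 14/61 → 53/122
merge 31/122 + 19/61 → 69/122
merge 53/122 + 69/122 → 1
L = 53/122 + 69/122 + 1 = 2 bits/symbol.

2 bits/symbol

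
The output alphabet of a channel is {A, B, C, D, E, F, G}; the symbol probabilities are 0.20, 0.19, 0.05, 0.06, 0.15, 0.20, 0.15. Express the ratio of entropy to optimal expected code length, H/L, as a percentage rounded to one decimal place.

Entropy H = −Σ p log₂ p ≈ 2.6647 bits.
Huffman merges: 1/20+3/50→11/100; 11/100+3/20→13/50; 3/20+19/100→17/50; 1/5+1/5→2/5; 13/50+17/50→3/5; 2/5+3/5→1. L = 271/100 ≈ 2.7100.
Efficiency = H/L = 2.6647/2.7100 = 98.3%.

98.3%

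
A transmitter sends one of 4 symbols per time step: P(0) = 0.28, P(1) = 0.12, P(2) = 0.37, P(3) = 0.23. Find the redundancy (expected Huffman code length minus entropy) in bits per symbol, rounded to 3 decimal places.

Entropy H = −Σ p log₂ p ≈ 1.8997 bits.
Huffman merges: 3/25+23/100→7/20; 7/25+7/20→63/100; 37/100+63/100→1. L = 99/50 ≈ 1.9800.
L − H = 1.9800 − 1.8997 = 0.080 bits.

0.080 bits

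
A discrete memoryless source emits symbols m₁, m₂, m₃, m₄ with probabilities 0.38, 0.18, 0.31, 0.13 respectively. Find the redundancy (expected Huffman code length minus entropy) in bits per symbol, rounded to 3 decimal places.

Entropy H = −Σ p log₂ p ≈ 1.8822 bits.
Huffman merges: 13/100+9/50→31/100; 31/100+31/100→31/50; 19/50+31/50→1. L = 193/100 ≈ 1.9300.
L − H = 1.9300 − 1.8822 = 0.048 bits.

0.048 bits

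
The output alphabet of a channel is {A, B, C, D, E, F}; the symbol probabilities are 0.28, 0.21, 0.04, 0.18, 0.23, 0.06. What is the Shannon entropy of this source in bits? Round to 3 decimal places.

H = −Σ pᵢ log₂ pᵢ.
−0.28·log₂(0.28) = 0.5142
−0.21·log₂(0.21) = 0.4728
−0.04·log₂(0.04) = 0.1858
−0.18·log₂(0.18) = 0.4453
−0.23·log₂(0.23) = 0.4877
−0.06·log₂(0.06) = 0.2435
Sum ≈ 2.3493 → 2.349 bits.

2.349 bits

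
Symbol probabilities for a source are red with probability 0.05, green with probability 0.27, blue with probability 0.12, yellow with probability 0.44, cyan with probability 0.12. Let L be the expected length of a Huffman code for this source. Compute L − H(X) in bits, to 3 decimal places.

0.039 bits

Entropy H = −Σ p log₂ p ≈ 1.9814 bits.
Huffman merges: 1/20+3/25→17/100; 3/25+17/100→29/100; 27/100+29/100→14/25; 11/25+14/25→1. L = 101/50 ≈ 2.0200.
L − H = 2.0200 − 1.9814 = 0.039 bits.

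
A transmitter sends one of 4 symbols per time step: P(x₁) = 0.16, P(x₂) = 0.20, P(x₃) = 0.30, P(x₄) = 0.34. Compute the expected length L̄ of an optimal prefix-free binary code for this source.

Repeatedly combine the two least-probable nodes; the expected code length is the sum of the merged weights.
merge 4/25 + 1/5 → 9/25
merge 3/10 + 17/50 → 16/25
merge 9/25 + 16/25 → 1
L = 9/25 + 16/25 + 1 = 2 bits/symbol.

2 bits/symbol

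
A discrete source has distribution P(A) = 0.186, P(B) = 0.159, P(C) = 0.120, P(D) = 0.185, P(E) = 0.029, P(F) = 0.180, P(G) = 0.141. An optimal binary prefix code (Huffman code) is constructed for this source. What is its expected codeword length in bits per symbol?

Repeatedly combine the two least-probable nodes; the expected code length is the sum of the merged weights.
merge 29/1000 + 3/25 → 149/1000
merge 141/1000 + 149/1000 → 29/100
merge 159/1000 + 9/50 → 339/1000
merge 37/200 + 93/500 → 371/1000
merge 29/100 + 339/1000 → 629/1000
merge 371/1000 + 629/1000 → 1
L = 149/1000 + 29/100 + 339/1000 + 371/1000 + 629/1000 + 1 = 1389/500 = 2.778 bits/symbol.

2.778 bits/symbol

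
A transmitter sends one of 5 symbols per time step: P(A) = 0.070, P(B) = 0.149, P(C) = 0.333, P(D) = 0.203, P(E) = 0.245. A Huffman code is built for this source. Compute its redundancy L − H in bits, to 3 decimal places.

0.049 bits

Entropy H = −Σ p log₂ p ≈ 2.1702 bits.
Huffman merges: 7/100+149/1000→219/1000; 203/1000+219/1000→211/500; 49/200+333/1000→289/500; 211/500+289/500→1. L = 2219/1000 ≈ 2.2190.
L − H = 2.2190 − 2.1702 = 0.049 bits.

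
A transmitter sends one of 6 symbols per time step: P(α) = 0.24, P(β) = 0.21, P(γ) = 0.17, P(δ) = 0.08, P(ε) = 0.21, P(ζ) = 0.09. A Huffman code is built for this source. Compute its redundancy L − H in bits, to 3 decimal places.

0.031 bits

Entropy H = −Σ p log₂ p ≈ 2.4785 bits.
Huffman merges: 2/25+9/100→17/100; 17/100+17/100→17/50; 21/100+21/100→21/50; 6/25+17/50→29/50; 21/50+29/50→1. L = 251/100 ≈ 2.5100.
L − H = 2.5100 − 2.4785 = 0.031 bits.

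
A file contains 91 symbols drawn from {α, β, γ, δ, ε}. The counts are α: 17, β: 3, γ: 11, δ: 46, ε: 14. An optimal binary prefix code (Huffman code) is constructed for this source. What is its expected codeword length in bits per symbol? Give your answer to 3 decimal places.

1.956 bits/symbol

Probabilities are the counts divided by 91.
Repeatedly combine the two least-probable nodes; the expected code length is the sum of the merged weights.
merge 3/91 + 11/91 → 2/13
merge 2/13 + 2/13 → 4/13
merge 17/91 + 4/13 → 45/91
merge 45/91 + 46/91 → 1
L = 2/13 + 4/13 + 45/91 + 1 = 178/91 ≈ 1.956 bits/symbol.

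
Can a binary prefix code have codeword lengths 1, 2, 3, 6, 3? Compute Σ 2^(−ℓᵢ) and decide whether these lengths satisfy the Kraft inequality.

1.015625; no

With common denominator 2^6 = 64: Σ 2^(−ℓᵢ) = 32/64 + 16/64 + 8/64 + 1/64 + 8/64 = 65/64 = 1.015625.
Kraft's inequality requires Σ ≤ 1; here Σ = 1.015625 > 1, so no such prefix code exists.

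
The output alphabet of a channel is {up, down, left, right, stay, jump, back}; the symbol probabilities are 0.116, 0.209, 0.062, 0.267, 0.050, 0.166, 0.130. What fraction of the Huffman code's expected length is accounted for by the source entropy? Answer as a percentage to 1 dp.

99.3%

Entropy H = −Σ p log₂ p ≈ 2.6187 bits.
Huffman merges: 1/20+31/500→14/125; 14/125+29/250→57/250; 13/100+83/500→37/125; 209/1000+57/250→437/1000; 267/1000+37/125→563/1000; 437/1000+563/1000→1. L = 659/250 ≈ 2.6360.
Efficiency = H/L = 2.6187/2.6360 = 99.3%.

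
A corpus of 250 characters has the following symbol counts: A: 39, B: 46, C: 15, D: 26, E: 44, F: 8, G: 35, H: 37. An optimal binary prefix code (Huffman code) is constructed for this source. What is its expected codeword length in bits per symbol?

Probabilities are the counts divided by 250.
Repeatedly combine the two least-probable nodes; the expected code length is the sum of the merged weights.
merge 4/125 + 3/50 → 23/250
merge 23/250 + 13/125 → 49/250
merge 7/50 + 37/250 → 36/125
merge 39/250 + 22/125 → 83/250
merge 23/125 + 49/250 → 19/50
merge 36/125 + 83/250 → 31/50
merge 19/50 + 31/50 → 1
L = 23/250 + 49/250 + 36/125 + 83/250 + 19/50 + 31/50 + 1 = 727/250 = 2.908 bits/symbol.

2.908 bits/symbol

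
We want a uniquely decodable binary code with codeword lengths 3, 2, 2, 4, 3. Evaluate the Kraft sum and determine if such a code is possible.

0.8125; yes

With common denominator 2^4 = 16: Σ 2^(−ℓᵢ) = 2/16 + 4/16 + 4/16 + 1/16 + 2/16 = 13/16 = 0.8125.
Kraft's inequality requires Σ ≤ 1; here Σ = 0.8125 ≤ 1, so such a prefix code exists.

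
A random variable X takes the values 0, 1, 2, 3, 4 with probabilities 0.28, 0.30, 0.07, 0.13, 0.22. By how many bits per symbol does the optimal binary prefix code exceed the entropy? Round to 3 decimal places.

0.033 bits

Entropy H = −Σ p log₂ p ≈ 2.1671 bits.
Huffman merges: 7/100+13/100→1/5; 1/5+11/50→21/50; 7/25+3/10→29/50; 21/50+29/50→1. L = 11/5 ≈ 2.2000.
L − H = 2.2000 − 2.1671 = 0.033 bits.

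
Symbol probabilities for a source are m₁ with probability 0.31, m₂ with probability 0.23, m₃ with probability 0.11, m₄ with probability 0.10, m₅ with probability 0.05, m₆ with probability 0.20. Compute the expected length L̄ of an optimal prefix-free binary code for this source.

Repeatedly combine the two least-probable nodes; the expected code length is the sum of the merged weights.
merge 1/20 + 1/10 → 3/20
merge 11/100 + 3/20 → 13/50
merge 1/5 + 23/100 → 43/100
merge 13/50 + 31/100 → 57/100
merge 43/100 + 57/100 → 1
L = 3/20 + 13/50 + 43/100 + 57/100 + 1 = 241/100 = 2.41 bits/symbol.

2.41 bits/symbol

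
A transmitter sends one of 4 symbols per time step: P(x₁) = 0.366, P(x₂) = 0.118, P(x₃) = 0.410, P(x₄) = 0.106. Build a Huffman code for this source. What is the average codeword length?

1.814 bits/symbol

Repeatedly combine the two least-probable nodes; the expected code length is the sum of the merged weights.
merge 53/500 + 59/500 → 28/125
merge 28/125 + 183/500 → 59/100
merge 41/100 + 59/100 → 1
L = 28/125 + 59/100 + 1 = 907/500 = 1.814 bits/symbol.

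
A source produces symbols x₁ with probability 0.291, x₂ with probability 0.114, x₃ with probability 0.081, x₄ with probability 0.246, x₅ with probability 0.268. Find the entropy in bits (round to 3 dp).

2.176 bits

H = −Σ pᵢ log₂ pᵢ.
−0.291·log₂(0.291) = 0.5182
−0.114·log₂(0.114) = 0.3571
−0.081·log₂(0.081) = 0.2937
−0.246·log₂(0.246) = 0.4977
−0.268·log₂(0.268) = 0.5091
Sum ≈ 2.1759 → 2.176 bits.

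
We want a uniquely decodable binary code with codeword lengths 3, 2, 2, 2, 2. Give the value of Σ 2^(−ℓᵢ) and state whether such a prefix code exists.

With common denominator 2^3 = 8: Σ 2^(−ℓᵢ) = 1/8 + 2/8 + 2/8 + 2/8 + 2/8 = 9/8 = 1.125.
Kraft's inequality requires Σ ≤ 1; here Σ = 1.125 > 1, so no such prefix code exists.

1.125; no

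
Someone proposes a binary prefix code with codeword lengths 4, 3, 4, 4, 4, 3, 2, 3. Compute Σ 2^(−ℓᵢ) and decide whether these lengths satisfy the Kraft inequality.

With common denominator 2^4 = 16: Σ 2^(−ℓᵢ) = 1/16 + 2/16 + 1/16 + 1/16 + 1/16 + 2/16 + 4/16 + 2/16 = 14/16 = 0.875.
Kraft's inequality requires Σ ≤ 1; here Σ = 0.875 ≤ 1, so such a prefix code exists.

0.875; yes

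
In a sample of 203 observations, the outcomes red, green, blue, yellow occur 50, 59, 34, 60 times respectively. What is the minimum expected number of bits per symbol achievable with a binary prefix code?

Probabilities are the counts divided by 203.
Repeatedly combine the two least-probable nodes; the expected code length is the sum of the merged weights.
merge 34/203 + 50/203 → 12/29
merge 59/203 + 60/203 → 17/29
merge 12/29 + 17/29 → 1
L = 12/29 + 17/29 + 1 = 2 bits/symbol.

2 bits/symbol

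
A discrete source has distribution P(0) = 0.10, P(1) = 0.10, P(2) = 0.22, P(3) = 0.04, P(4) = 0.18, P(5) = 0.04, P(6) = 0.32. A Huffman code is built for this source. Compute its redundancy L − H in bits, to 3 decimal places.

0.052 bits

Entropy H = −Σ p log₂ p ≈ 2.4878 bits.
Huffman merges: 1/25+1/25→2/25; 2/25+1/10→9/50; 1/10+9/50→7/25; 9/50+11/50→2/5; 7/25+8/25→3/5; 2/5+3/5→1. L = 127/50 ≈ 2.5400.
L − H = 2.5400 − 2.4878 = 0.052 bits.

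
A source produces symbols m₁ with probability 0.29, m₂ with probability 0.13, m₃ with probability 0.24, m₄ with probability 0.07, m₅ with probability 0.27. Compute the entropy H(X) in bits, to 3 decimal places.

2.173 bits

H = −Σ pᵢ log₂ pᵢ.
−0.29·log₂(0.29) = 0.5179
−0.13·log₂(0.13) = 0.3826
−0.24·log₂(0.24) = 0.4941
−0.07·log₂(0.07) = 0.2686
−0.27·log₂(0.27) = 0.5100
Sum ≈ 2.1733 → 2.173 bits.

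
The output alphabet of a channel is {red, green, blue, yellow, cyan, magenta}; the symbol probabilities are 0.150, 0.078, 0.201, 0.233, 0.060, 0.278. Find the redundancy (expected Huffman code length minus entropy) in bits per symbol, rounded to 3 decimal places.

Entropy H = −Σ p log₂ p ≈ 2.4095 bits.
Huffman merges: 3/50+39/500→69/500; 69/500+3/20→36/125; 201/1000+233/1000→217/500; 139/500+36/125→283/500; 217/500+283/500→1. L = 1213/500 ≈ 2.4260.
L − H = 2.4260 − 2.4095 = 0.016 bits.

0.016 bits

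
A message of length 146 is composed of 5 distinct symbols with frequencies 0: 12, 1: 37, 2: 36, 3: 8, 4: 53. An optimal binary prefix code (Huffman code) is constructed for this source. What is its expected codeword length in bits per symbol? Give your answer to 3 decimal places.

Probabilities are the counts divided by 146.
Repeatedly combine the two least-probable nodes; the expected code length is the sum of the merged weights.
merge 4/73 + 6/73 → 10/73
merge 10/73 + 18/73 → 28/73
merge 37/146 + 53/146 → 45/73
merge 28/73 + 45/73 → 1
L = 10/73 + 28/73 + 45/73 + 1 = 156/73 ≈ 2.137 bits/symbol.

2.137 bits/symbol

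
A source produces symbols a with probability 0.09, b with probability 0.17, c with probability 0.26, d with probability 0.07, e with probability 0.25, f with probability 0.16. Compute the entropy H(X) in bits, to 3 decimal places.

H = −Σ pᵢ log₂ pᵢ.
−0.09·log₂(0.09) = 0.3127
−0.17·log₂(0.17) = 0.4346
−0.26·log₂(0.26) = 0.5053
−0.07·log₂(0.07) = 0.2686
−0.25·log₂(0.25) = 0.5000
−0.16·log₂(0.16) = 0.4230
Sum ≈ 2.4441 → 2.444 bits.

2.444 bits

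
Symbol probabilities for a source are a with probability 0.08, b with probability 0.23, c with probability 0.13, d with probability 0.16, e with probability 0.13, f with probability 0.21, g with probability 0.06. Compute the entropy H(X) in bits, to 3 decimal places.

H = −Σ pᵢ log₂ pᵢ.
−0.08·log₂(0.08) = 0.2915
−0.23·log₂(0.23) = 0.4877
−0.13·log₂(0.13) = 0.3826
−0.16·log₂(0.16) = 0.4230
−0.13·log₂(0.13) = 0.3826
−0.21·log₂(0.21) = 0.4728
−0.06·log₂(0.06) = 0.2435
Sum ≈ 2.6838 → 2.684 bits.

2.684 bits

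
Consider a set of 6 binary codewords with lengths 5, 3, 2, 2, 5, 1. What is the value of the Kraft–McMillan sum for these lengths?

1.1875

With common denominator 2^5 = 32: Σ 2^(−ℓᵢ) = 1/32 + 4/32 + 8/32 + 8/32 + 1/32 + 16/32 = 38/32 = 1.1875.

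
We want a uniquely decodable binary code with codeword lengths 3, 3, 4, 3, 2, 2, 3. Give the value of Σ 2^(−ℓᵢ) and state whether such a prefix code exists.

With common denominator 2^4 = 16: Σ 2^(−ℓᵢ) = 2/16 + 2/16 + 1/16 + 2/16 + 4/16 + 4/16 + 2/16 = 17/16 = 1.0625.
Kraft's inequality requires Σ ≤ 1; here Σ = 1.0625 > 1, so no such prefix code exists.

1.0625; no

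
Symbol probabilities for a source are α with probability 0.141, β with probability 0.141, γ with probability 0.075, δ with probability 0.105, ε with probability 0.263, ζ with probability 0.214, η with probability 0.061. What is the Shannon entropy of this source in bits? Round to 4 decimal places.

2.6476 bits

H = −Σ pᵢ log₂ pᵢ.
−0.141·log₂(0.141) = 0.3985
−0.141·log₂(0.141) = 0.3985
−0.075·log₂(0.075) = 0.2803
−0.105·log₂(0.105) = 0.3414
−0.263·log₂(0.263) = 0.5068
−0.214·log₂(0.214) = 0.4760
−0.061·log₂(0.061) = 0.2461
Sum ≈ 2.6476 → 2.6476 bits.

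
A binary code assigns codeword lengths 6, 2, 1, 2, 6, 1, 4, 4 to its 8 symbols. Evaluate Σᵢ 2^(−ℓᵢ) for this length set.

With common denominator 2^6 = 64: Σ 2^(−ℓᵢ) = 1/64 + 16/64 + 32/64 + 16/64 + 1/64 + 32/64 + 4/64 + 4/64 = 106/64 = 1.65625.

1.65625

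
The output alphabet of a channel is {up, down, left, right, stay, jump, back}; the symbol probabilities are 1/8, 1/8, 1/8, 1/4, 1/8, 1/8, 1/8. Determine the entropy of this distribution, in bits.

2.75 bits

Each probability is a power of 1/2, so log₂(1/p) is an integer.
H = Σ p·log₂(1/p) = 1/8·3 + 1/8·3 + 1/8·3 + 1/4·2 + 1/8·3 + 1/8·3 + 1/8·3 = 2.75 bits.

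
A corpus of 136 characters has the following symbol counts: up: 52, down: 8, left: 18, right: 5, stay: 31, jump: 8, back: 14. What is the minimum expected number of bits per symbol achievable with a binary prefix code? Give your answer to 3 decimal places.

2.485 bits/symbol

Probabilities are the counts divided by 136.
Repeatedly combine the two least-probable nodes; the expected code length is the sum of the merged weights.
merge 5/136 + 1/17 → 13/136
merge 1/17 + 13/136 → 21/136
merge 7/68 + 9/68 → 4/17
merge 21/136 + 31/136 → 13/34
merge 4/17 + 13/34 → 21/34
merge 13/34 + 21/34 → 1
L = 13/136 + 21/136 + 4/17 + 13/34 + 21/34 + 1 = 169/68 ≈ 2.485 bits/symbol.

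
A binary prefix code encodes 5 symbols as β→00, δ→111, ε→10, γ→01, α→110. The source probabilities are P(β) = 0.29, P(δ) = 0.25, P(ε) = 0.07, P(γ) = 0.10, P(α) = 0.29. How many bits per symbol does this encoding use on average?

2.54 bits/symbol

L̄ = Σ pᵢ·ℓᵢ = 0.29·2 + 0.25·3 + 0.07·2 + 0.10·2 + 0.29·3 = 2.54 bits/symbol.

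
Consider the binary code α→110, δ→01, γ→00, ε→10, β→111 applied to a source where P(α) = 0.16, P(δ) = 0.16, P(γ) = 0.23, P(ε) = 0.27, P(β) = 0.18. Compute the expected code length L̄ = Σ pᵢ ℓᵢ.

L̄ = Σ pᵢ·ℓᵢ = 0.16·3 + 0.16·2 + 0.23·2 + 0.27·2 + 0.18·3 = 2.34 bits/symbol.

2.34 bits/symbol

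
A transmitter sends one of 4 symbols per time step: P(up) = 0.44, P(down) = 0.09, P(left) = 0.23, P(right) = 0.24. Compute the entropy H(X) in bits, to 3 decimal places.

H = −Σ pᵢ log₂ pᵢ.
−0.44·log₂(0.44) = 0.5211
−0.09·log₂(0.09) = 0.3127
−0.23·log₂(0.23) = 0.4877
−0.24·log₂(0.24) = 0.4941
Sum ≈ 1.8156 → 1.816 bits.

1.816 bits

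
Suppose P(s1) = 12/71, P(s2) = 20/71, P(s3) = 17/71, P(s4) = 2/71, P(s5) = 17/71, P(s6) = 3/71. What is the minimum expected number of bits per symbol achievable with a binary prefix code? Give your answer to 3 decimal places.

Repeatedly combine the two least-probable nodes; the expected code length is the sum of the merged weights.
merge 2/71 + 3/71 → 5/71
merge 5/71 + 12/71 → 17/71
merge 17/71 + 17/71 → 34/71
merge 17/71 + 20/71 → 37/71
merge 34/71 + 37/71 → 1
L = 5/71 + 17/71 + 34/71 + 37/71 + 1 = 164/71 ≈ 2.310 bits/symbol.

2.310 bits/symbol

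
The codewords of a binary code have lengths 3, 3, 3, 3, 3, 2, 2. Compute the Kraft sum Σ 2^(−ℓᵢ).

With common denominator 2^3 = 8: Σ 2^(−ℓᵢ) = 1/8 + 1/8 + 1/8 + 1/8 + 1/8 + 2/8 + 2/8 = 9/8 = 1.125.

1.125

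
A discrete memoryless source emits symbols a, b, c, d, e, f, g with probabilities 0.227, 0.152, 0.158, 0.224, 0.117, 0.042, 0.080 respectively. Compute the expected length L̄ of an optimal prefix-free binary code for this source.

Repeatedly combine the two least-probable nodes; the expected code length is the sum of the merged weights.
merge 21/500 + 2/25 → 61/500
merge 117/1000 + 61/500 → 239/1000
merge 19/125 + 79/500 → 31/100
merge 28/125 + 227/1000 → 451/1000
merge 239/1000 + 31/100 → 549/1000
merge 451/1000 + 549/1000 → 1
L = 61/500 + 239/1000 + 31/100 + 451/1000 + 549/1000 + 1 = 2671/1000 = 2.671 bits/symbol.

2.671 bits/symbol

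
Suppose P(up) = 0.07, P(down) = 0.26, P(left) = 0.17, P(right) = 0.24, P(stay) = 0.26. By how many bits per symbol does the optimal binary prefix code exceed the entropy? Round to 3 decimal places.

Entropy H = −Σ p log₂ p ≈ 2.2079 bits.
Huffman merges: 7/100+17/100→6/25; 6/25+6/25→12/25; 13/50+13/50→13/25; 12/25+13/25→1. L = 56/25 ≈ 2.2400.
L − H = 2.2400 − 2.2079 = 0.032 bits.

0.032 bits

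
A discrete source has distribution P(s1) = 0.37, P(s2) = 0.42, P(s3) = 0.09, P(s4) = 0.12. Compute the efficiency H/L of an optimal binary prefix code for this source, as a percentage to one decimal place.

97.0%

Entropy H = −Σ p log₂ p ≈ 1.7361 bits.
Huffman merges: 9/100+3/25→21/100; 21/100+37/100→29/50; 21/50+29/50→1. L = 179/100 ≈ 1.7900.
Efficiency = H/L = 1.7361/1.7900 = 97.0%.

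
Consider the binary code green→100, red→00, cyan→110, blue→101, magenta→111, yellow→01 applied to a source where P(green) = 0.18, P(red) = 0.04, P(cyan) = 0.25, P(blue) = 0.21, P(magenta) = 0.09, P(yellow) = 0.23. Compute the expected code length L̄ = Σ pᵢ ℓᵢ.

2.73 bits/symbol

L̄ = Σ pᵢ·ℓᵢ = 0.18·3 + 0.04·2 + 0.25·3 + 0.21·3 + 0.09·3 + 0.23·2 = 2.73 bits/symbol.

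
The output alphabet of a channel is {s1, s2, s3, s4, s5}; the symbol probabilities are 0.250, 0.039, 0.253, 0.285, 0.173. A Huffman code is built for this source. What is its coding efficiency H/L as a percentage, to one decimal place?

Entropy H = −Σ p log₂ p ≈ 2.1382 bits.
Huffman merges: 39/1000+173/1000→53/250; 53/250+1/4→231/500; 253/1000+57/200→269/500; 231/500+269/500→1. L = 553/250 ≈ 2.2120.
Efficiency = H/L = 2.1382/2.2120 = 96.7%.

96.7%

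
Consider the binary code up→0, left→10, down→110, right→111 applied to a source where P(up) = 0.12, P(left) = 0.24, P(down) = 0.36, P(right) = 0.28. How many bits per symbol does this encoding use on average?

2.52 bits/symbol

L̄ = Σ pᵢ·ℓᵢ = 0.12·1 + 0.24·2 + 0.36·3 + 0.28·3 = 2.52 bits/symbol.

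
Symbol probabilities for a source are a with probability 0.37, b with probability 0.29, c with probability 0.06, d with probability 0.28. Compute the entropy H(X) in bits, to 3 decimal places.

1.806 bits

H = −Σ pᵢ log₂ pᵢ.
−0.37·log₂(0.37) = 0.5307
−0.29·log₂(0.29) = 0.5179
−0.06·log₂(0.06) = 0.2435
−0.28·log₂(0.28) = 0.5142
Sum ≈ 1.8064 → 1.806 bits.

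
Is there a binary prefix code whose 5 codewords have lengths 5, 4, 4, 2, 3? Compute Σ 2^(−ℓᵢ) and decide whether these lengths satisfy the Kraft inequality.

0.53125; yes

With common denominator 2^5 = 32: Σ 2^(−ℓᵢ) = 1/32 + 2/32 + 2/32 + 8/32 + 4/32 = 17/32 = 0.53125.
Kraft's inequality requires Σ ≤ 1; here Σ = 0.53125 ≤ 1, so such a prefix code exists.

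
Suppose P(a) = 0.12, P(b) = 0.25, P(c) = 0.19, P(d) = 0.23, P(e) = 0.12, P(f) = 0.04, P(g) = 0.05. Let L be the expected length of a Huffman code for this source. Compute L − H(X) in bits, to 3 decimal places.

0.031 bits

Entropy H = −Σ p log₂ p ≈ 2.5789 bits.
Huffman merges: 1/25+1/20→9/100; 9/100+3/25→21/100; 3/25+19/100→31/100; 21/100+23/100→11/25; 1/4+31/100→14/25; 11/25+14/25→1. L = 261/100 ≈ 2.6100.
L − H = 2.6100 − 2.5789 = 0.031 bits.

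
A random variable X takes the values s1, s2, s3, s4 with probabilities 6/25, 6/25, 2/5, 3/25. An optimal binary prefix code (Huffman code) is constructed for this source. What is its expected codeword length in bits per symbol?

Repeatedly combine the two least-probable nodes; the expected code length is the sum of the merged weights.
merge 3/25 + 6/25 → 9/25
merge 6/25 + 9/25 → 3/5
merge 2/5 + 3/5 → 1
L = 9/25 + 3/5 + 1 = 49/25 = 1.96 bits/symbol.

1.96 bits/symbol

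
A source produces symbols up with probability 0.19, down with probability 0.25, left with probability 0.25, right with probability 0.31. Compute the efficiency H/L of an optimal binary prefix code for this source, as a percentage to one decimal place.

Entropy H = −Σ p log₂ p ≈ 1.9790 bits.
Huffman merges: 19/100+1/4→11/25; 1/4+31/100→14/25; 11/25+14/25→1. L = 2 ≈ 2.0000.
Efficiency = H/L = 1.9790/2.0000 = 99.0%.

99.0%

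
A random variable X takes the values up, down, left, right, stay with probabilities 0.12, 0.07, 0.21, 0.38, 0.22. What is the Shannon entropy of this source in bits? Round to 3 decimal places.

H = −Σ pᵢ log₂ pᵢ.
−0.12·log₂(0.12) = 0.3671
−0.07·log₂(0.07) = 0.2686
−0.21·log₂(0.21) = 0.4728
−0.38·log₂(0.38) = 0.5305
−0.22·log₂(0.22) = 0.4806
Sum ≈ 2.1195 → 2.119 bits.

2.119 bits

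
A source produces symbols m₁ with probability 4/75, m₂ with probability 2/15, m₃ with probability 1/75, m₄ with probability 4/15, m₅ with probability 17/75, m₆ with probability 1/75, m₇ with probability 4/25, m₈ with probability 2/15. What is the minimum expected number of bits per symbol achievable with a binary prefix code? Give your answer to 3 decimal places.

2.613 bits/symbol

Repeatedly combine the two least-probable nodes; the expected code length is the sum of the merged weights.
merge 1/75 + 1/75 → 2/75
merge 2/75 + 4/75 → 2/25
merge 2/25 + 2/15 → 16/75
merge 2/15 + 4/25 → 22/75
merge 16/75 + 17/75 → 11/25
merge 4/15 + 22/75 → 14/25
merge 11/25 + 14/25 → 1
L = 2/75 + 2/25 + 16/75 + 22/75 + 11/25 + 14/25 + 1 = 196/75 ≈ 2.613 bits/symbol.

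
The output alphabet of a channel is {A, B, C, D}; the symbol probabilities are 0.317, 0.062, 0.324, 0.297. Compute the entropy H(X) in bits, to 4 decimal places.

H = −Σ pᵢ log₂ pᵢ.
−0.317·log₂(0.317) = 0.5254
−0.062·log₂(0.062) = 0.2487
−0.324·log₂(0.324) = 0.5268
−0.297·log₂(0.297) = 0.5202
Sum ≈ 1.8211 → 1.8211 bits.

1.8211 bits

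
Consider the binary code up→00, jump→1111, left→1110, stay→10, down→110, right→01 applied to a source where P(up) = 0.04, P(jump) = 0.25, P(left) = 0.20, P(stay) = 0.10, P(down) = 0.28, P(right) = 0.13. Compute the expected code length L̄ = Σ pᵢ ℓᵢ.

L̄ = Σ pᵢ·ℓᵢ = 0.04·2 + 0.25·4 + 0.20·4 + 0.10·2 + 0.28·3 + 0.13·2 = 3.18 bits/symbol.

3.18 bits/symbol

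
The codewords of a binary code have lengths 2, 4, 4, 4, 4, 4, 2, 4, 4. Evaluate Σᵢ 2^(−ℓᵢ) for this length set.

0.9375

With common denominator 2^4 = 16: Σ 2^(−ℓᵢ) = 4/16 + 1/16 + 1/16 + 1/16 + 1/16 + 1/16 + 4/16 + 1/16 + 1/16 = 15/16 = 0.9375.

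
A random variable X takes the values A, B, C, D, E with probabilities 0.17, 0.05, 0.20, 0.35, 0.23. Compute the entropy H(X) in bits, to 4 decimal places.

2.1328 bits

H = −Σ pᵢ log₂ pᵢ.
−0.17·log₂(0.17) = 0.4346
−0.05·log₂(0.05) = 0.2161
−0.20·log₂(0.20) = 0.4644
−0.35·log₂(0.35) = 0.5301
−0.23·log₂(0.23) = 0.4877
Sum ≈ 2.1328 → 2.1328 bits.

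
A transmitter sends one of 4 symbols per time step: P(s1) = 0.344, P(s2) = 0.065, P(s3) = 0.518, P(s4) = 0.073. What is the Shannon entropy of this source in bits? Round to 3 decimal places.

H = −Σ pᵢ log₂ pᵢ.
−0.344·log₂(0.344) = 0.5296
−0.065·log₂(0.065) = 0.2563
−0.518·log₂(0.518) = 0.4916
−0.073·log₂(0.073) = 0.2756
Sum ≈ 1.5531 → 1.553 bits.

1.553 bits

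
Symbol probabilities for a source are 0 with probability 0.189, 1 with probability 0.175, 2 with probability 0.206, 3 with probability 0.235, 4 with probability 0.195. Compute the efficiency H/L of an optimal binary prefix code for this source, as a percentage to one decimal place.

Entropy H = −Σ p log₂ p ≈ 2.3147 bits.
Huffman merges: 7/40+189/1000→91/250; 39/200+103/500→401/1000; 47/200+91/250→599/1000; 401/1000+599/1000→1. L = 591/250 ≈ 2.3640.
Efficiency = H/L = 2.3147/2.3640 = 97.9%.

97.9%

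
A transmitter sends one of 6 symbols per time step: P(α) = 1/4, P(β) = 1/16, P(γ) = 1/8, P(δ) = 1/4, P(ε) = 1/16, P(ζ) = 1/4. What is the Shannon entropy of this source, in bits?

2.375 bits

Each probability is a power of 1/2, so log₂(1/p) is an integer.
H = Σ p·log₂(1/p) = 1/4·2 + 1/16·4 + 1/8·3 + 1/4·2 + 1/16·4 + 1/4·2 = 2.375 bits.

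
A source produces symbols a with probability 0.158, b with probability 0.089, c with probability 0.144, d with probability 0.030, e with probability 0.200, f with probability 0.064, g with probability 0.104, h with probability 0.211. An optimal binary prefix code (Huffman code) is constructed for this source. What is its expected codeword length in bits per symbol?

Repeatedly combine the two least-probable nodes; the expected code length is the sum of the merged weights.
merge 3/100 + 8/125 → 47/500
merge 89/1000 + 47/500 → 183/1000
merge 13/125 + 18/125 → 31/125
merge 79/500 + 183/1000 → 341/1000
merge 1/5 + 211/1000 → 411/1000
merge 31/125 + 341/1000 → 589/1000
merge 411/1000 + 589/1000 → 1
L = 47/500 + 183/1000 + 31/125 + 341/1000 + 411/1000 + 589/1000 + 1 = 1433/500 = 2.866 bits/symbol.

2.866 bits/symbol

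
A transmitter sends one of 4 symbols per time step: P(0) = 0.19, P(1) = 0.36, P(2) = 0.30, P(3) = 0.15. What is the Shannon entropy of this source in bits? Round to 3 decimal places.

1.917 bits

H = −Σ pᵢ log₂ pᵢ.
−0.19·log₂(0.19) = 0.4552
−0.36·log₂(0.36) = 0.5306
−0.30·log₂(0.30) = 0.5211
−0.15·log₂(0.15) = 0.4105
Sum ≈ 1.9175 → 1.917 bits.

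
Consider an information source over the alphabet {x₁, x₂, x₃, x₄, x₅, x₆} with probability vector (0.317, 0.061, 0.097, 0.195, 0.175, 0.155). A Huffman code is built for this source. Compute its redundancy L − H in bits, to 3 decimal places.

Entropy H = −Σ p log₂ p ≈ 2.4149 bits.
Huffman merges: 61/1000+97/1000→79/500; 31/200+79/500→313/1000; 7/40+39/200→37/100; 313/1000+317/1000→63/100; 37/100+63/100→1. L = 2471/1000 ≈ 2.4710.
L − H = 2.4710 − 2.4149 = 0.056 bits.

0.056 bits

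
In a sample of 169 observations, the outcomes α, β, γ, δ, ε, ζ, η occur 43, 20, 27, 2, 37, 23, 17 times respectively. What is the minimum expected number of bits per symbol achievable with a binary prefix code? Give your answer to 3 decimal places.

2.639 bits/symbol

Probabilities are the counts divided by 169.
Repeatedly combine the two least-probable nodes; the expected code length is the sum of the merged weights.
merge 2/169 + 17/169 → 19/169
merge 19/169 + 20/169 → 3/13
merge 23/169 + 27/169 → 50/169
merge 37/169 + 3/13 → 76/169
merge 43/169 + 50/169 → 93/169
merge 76/169 + 93/169 → 1
L = 19/169 + 3/13 + 50/169 + 76/169 + 93/169 + 1 = 446/169 ≈ 2.639 bits/symbol.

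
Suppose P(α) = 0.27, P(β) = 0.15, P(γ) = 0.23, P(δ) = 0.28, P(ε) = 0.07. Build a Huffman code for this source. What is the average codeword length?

Repeatedly combine the two least-probable nodes; the expected code length is the sum of the merged weights.
merge 7/100 + 3/20 → 11/50
merge 11/50 + 23/100 → 9/20
merge 27/100 + 7/25 → 11/20
merge 9/20 + 11/20 → 1
L = 11/50 + 9/20 + 11/20 + 1 = 111/50 = 2.22 bits/symbol.

2.22 bits/symbol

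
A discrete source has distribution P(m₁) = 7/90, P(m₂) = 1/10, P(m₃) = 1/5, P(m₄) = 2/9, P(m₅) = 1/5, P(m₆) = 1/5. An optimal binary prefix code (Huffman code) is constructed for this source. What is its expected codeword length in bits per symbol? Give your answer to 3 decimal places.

2.556 bits/symbol

Repeatedly combine the two least-probable nodes; the expected code length is the sum of the merged weights.
merge 7/90 + 1/10 → 8/45
merge 8/45 + 1/5 → 17/45
merge 1/5 + 1/5 → 2/5
merge 2/9 + 17/45 → 3/5
merge 2/5 + 3/5 → 1
L = 8/45 + 17/45 + 2/5 + 3/5 + 1 = 23/9 ≈ 2.556 bits/symbol.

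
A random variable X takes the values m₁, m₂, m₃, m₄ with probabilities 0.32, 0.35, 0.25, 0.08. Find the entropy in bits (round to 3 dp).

H = −Σ pᵢ log₂ pᵢ.
−0.32·log₂(0.32) = 0.5260
−0.35·log₂(0.35) = 0.5301
−0.25·log₂(0.25) = 0.5000
−0.08·log₂(0.08) = 0.2915
Sum ≈ 1.8476 → 1.848 bits.

1.848 bits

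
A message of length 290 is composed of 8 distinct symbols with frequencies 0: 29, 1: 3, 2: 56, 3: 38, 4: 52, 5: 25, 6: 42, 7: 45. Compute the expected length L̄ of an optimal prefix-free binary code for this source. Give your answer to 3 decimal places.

Probabilities are the counts divided by 290.
Repeatedly combine the two least-probable nodes; the expected code length is the sum of the merged weights.
merge 3/290 + 5/58 → 14/145
merge 14/145 + 1/10 → 57/290
merge 19/145 + 21/145 → 8/29
merge 9/58 + 26/145 → 97/290
merge 28/145 + 57/290 → 113/290
merge 8/29 + 97/290 → 177/290
merge 113/290 + 177/290 → 1
L = 14/145 + 57/290 + 8/29 + 97/290 + 113/290 + 177/290 + 1 = 421/145 ≈ 2.903 bits/symbol.

2.903 bits/symbol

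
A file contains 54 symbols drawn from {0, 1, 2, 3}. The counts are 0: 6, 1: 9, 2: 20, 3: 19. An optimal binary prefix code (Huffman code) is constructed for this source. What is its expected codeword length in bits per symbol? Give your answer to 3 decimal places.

1.907 bits/symbol

Probabilities are the counts divided by 54.
Repeatedly combine the two least-probable nodes; the expected code length is the sum of the merged weights.
merge 1/9 + 1/6 → 5/18
merge 5/18 + 19/54 → 17/27
merge 10/27 + 17/27 → 1
L = 5/18 + 17/27 + 1 = 103/54 ≈ 1.907 bits/symbol.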